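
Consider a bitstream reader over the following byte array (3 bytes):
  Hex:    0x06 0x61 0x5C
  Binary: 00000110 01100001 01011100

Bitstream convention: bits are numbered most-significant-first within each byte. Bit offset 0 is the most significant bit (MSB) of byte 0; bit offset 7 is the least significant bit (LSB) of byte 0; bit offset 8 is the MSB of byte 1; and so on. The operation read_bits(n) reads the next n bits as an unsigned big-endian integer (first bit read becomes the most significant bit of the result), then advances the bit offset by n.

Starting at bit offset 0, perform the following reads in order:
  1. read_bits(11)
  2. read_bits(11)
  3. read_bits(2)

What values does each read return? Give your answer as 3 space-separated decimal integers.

Answer: 51 87 0

Derivation:
Read 1: bits[0:11] width=11 -> value=51 (bin 00000110011); offset now 11 = byte 1 bit 3; 13 bits remain
Read 2: bits[11:22] width=11 -> value=87 (bin 00001010111); offset now 22 = byte 2 bit 6; 2 bits remain
Read 3: bits[22:24] width=2 -> value=0 (bin 00); offset now 24 = byte 3 bit 0; 0 bits remain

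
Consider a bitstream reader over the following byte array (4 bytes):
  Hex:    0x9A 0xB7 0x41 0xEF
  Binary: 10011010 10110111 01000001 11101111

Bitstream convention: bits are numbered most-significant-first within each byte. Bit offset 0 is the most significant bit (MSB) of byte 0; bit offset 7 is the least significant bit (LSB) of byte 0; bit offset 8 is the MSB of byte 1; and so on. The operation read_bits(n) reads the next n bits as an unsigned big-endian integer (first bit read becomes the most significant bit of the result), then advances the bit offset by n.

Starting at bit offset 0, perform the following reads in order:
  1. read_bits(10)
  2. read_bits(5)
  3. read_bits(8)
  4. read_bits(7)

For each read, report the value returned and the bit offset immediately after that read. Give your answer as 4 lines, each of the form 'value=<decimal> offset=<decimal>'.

Answer: value=618 offset=10
value=27 offset=15
value=160 offset=23
value=123 offset=30

Derivation:
Read 1: bits[0:10] width=10 -> value=618 (bin 1001101010); offset now 10 = byte 1 bit 2; 22 bits remain
Read 2: bits[10:15] width=5 -> value=27 (bin 11011); offset now 15 = byte 1 bit 7; 17 bits remain
Read 3: bits[15:23] width=8 -> value=160 (bin 10100000); offset now 23 = byte 2 bit 7; 9 bits remain
Read 4: bits[23:30] width=7 -> value=123 (bin 1111011); offset now 30 = byte 3 bit 6; 2 bits remain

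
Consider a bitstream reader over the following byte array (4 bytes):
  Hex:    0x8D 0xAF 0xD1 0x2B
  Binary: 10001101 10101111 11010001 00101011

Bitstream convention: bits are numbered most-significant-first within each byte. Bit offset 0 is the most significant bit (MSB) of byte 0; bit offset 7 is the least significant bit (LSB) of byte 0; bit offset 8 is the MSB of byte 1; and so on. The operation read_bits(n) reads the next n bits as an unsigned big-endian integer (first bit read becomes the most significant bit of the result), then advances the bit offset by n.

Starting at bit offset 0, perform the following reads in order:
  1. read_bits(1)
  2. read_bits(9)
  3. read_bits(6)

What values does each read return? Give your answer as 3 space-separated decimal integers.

Read 1: bits[0:1] width=1 -> value=1 (bin 1); offset now 1 = byte 0 bit 1; 31 bits remain
Read 2: bits[1:10] width=9 -> value=54 (bin 000110110); offset now 10 = byte 1 bit 2; 22 bits remain
Read 3: bits[10:16] width=6 -> value=47 (bin 101111); offset now 16 = byte 2 bit 0; 16 bits remain

Answer: 1 54 47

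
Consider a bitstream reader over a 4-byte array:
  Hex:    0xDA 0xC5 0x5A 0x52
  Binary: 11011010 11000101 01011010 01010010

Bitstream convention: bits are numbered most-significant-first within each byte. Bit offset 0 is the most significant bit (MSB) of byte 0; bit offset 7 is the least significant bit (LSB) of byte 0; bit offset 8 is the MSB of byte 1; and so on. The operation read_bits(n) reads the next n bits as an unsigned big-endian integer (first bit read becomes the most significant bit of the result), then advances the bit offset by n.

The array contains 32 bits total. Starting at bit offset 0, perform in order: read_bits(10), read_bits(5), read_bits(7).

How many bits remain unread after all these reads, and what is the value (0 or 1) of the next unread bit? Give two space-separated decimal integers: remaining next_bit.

Answer: 10 1

Derivation:
Read 1: bits[0:10] width=10 -> value=875 (bin 1101101011); offset now 10 = byte 1 bit 2; 22 bits remain
Read 2: bits[10:15] width=5 -> value=2 (bin 00010); offset now 15 = byte 1 bit 7; 17 bits remain
Read 3: bits[15:22] width=7 -> value=86 (bin 1010110); offset now 22 = byte 2 bit 6; 10 bits remain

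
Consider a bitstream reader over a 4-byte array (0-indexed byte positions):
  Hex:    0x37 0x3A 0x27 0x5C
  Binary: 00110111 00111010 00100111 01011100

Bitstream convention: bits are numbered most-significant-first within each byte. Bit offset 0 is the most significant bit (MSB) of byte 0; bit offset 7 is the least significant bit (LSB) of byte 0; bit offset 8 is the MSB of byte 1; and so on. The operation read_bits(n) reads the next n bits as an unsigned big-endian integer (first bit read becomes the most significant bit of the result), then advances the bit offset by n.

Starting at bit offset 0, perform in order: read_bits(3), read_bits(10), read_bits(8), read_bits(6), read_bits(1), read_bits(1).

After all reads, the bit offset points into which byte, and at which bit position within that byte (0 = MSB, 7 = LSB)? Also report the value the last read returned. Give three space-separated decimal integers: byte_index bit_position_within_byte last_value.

Read 1: bits[0:3] width=3 -> value=1 (bin 001); offset now 3 = byte 0 bit 3; 29 bits remain
Read 2: bits[3:13] width=10 -> value=743 (bin 1011100111); offset now 13 = byte 1 bit 5; 19 bits remain
Read 3: bits[13:21] width=8 -> value=68 (bin 01000100); offset now 21 = byte 2 bit 5; 11 bits remain
Read 4: bits[21:27] width=6 -> value=58 (bin 111010); offset now 27 = byte 3 bit 3; 5 bits remain
Read 5: bits[27:28] width=1 -> value=1 (bin 1); offset now 28 = byte 3 bit 4; 4 bits remain
Read 6: bits[28:29] width=1 -> value=1 (bin 1); offset now 29 = byte 3 bit 5; 3 bits remain

Answer: 3 5 1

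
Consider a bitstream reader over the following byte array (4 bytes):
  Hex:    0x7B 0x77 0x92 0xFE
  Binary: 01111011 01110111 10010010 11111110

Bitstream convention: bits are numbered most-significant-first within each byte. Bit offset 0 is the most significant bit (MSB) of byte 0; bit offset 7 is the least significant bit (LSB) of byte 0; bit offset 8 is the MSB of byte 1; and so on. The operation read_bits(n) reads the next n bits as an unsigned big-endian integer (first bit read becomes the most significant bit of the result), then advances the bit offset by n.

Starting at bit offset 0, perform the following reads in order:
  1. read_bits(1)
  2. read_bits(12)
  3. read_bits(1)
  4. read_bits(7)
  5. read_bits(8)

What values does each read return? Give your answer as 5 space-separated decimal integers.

Answer: 0 3950 1 114 95

Derivation:
Read 1: bits[0:1] width=1 -> value=0 (bin 0); offset now 1 = byte 0 bit 1; 31 bits remain
Read 2: bits[1:13] width=12 -> value=3950 (bin 111101101110); offset now 13 = byte 1 bit 5; 19 bits remain
Read 3: bits[13:14] width=1 -> value=1 (bin 1); offset now 14 = byte 1 bit 6; 18 bits remain
Read 4: bits[14:21] width=7 -> value=114 (bin 1110010); offset now 21 = byte 2 bit 5; 11 bits remain
Read 5: bits[21:29] width=8 -> value=95 (bin 01011111); offset now 29 = byte 3 bit 5; 3 bits remain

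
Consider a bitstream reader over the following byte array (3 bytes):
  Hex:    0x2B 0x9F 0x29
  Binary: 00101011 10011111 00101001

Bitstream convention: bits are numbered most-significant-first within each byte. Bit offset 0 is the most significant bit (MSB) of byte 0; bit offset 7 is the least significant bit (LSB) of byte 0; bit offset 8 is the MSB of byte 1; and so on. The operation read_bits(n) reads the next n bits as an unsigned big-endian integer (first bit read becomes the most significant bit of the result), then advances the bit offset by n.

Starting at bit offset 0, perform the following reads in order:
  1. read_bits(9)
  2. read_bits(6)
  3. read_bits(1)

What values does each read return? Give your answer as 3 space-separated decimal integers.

Read 1: bits[0:9] width=9 -> value=87 (bin 001010111); offset now 9 = byte 1 bit 1; 15 bits remain
Read 2: bits[9:15] width=6 -> value=15 (bin 001111); offset now 15 = byte 1 bit 7; 9 bits remain
Read 3: bits[15:16] width=1 -> value=1 (bin 1); offset now 16 = byte 2 bit 0; 8 bits remain

Answer: 87 15 1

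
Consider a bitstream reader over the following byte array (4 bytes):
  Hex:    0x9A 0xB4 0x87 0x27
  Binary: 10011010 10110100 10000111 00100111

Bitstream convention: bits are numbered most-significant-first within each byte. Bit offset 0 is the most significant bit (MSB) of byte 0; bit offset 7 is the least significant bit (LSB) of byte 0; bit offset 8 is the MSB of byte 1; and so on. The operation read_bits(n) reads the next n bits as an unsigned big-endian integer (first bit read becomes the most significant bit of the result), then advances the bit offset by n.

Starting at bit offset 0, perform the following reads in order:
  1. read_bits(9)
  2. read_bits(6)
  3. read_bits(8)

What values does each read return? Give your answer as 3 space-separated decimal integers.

Read 1: bits[0:9] width=9 -> value=309 (bin 100110101); offset now 9 = byte 1 bit 1; 23 bits remain
Read 2: bits[9:15] width=6 -> value=26 (bin 011010); offset now 15 = byte 1 bit 7; 17 bits remain
Read 3: bits[15:23] width=8 -> value=67 (bin 01000011); offset now 23 = byte 2 bit 7; 9 bits remain

Answer: 309 26 67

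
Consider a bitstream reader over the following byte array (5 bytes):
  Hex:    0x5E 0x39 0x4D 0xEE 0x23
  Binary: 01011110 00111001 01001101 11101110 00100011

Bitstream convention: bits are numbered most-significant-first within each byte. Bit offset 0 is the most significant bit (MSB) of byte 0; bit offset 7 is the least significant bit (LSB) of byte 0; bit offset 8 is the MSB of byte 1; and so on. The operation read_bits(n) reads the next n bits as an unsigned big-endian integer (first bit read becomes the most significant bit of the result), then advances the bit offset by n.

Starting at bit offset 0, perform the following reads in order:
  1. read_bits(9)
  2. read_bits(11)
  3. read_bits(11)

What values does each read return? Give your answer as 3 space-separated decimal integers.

Answer: 188 916 1783

Derivation:
Read 1: bits[0:9] width=9 -> value=188 (bin 010111100); offset now 9 = byte 1 bit 1; 31 bits remain
Read 2: bits[9:20] width=11 -> value=916 (bin 01110010100); offset now 20 = byte 2 bit 4; 20 bits remain
Read 3: bits[20:31] width=11 -> value=1783 (bin 11011110111); offset now 31 = byte 3 bit 7; 9 bits remain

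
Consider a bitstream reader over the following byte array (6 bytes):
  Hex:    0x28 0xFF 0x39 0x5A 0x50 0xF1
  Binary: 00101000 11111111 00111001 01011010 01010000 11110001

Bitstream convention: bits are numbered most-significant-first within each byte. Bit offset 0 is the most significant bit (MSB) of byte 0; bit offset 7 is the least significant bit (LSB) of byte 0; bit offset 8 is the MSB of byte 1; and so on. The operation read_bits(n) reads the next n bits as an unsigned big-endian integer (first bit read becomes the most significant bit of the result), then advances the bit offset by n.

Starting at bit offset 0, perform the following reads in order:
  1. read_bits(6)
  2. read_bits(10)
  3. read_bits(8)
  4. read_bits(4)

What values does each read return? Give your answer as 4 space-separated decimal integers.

Read 1: bits[0:6] width=6 -> value=10 (bin 001010); offset now 6 = byte 0 bit 6; 42 bits remain
Read 2: bits[6:16] width=10 -> value=255 (bin 0011111111); offset now 16 = byte 2 bit 0; 32 bits remain
Read 3: bits[16:24] width=8 -> value=57 (bin 00111001); offset now 24 = byte 3 bit 0; 24 bits remain
Read 4: bits[24:28] width=4 -> value=5 (bin 0101); offset now 28 = byte 3 bit 4; 20 bits remain

Answer: 10 255 57 5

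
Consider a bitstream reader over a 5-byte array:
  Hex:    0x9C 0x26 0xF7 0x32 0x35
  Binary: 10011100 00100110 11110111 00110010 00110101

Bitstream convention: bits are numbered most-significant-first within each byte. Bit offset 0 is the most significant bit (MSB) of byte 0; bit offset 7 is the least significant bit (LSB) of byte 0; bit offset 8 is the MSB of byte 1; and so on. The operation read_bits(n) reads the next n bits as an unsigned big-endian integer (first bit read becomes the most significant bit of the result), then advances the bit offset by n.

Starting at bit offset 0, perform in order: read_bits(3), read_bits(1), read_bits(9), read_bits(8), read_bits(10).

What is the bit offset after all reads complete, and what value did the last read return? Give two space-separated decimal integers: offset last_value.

Answer: 31 921

Derivation:
Read 1: bits[0:3] width=3 -> value=4 (bin 100); offset now 3 = byte 0 bit 3; 37 bits remain
Read 2: bits[3:4] width=1 -> value=1 (bin 1); offset now 4 = byte 0 bit 4; 36 bits remain
Read 3: bits[4:13] width=9 -> value=388 (bin 110000100); offset now 13 = byte 1 bit 5; 27 bits remain
Read 4: bits[13:21] width=8 -> value=222 (bin 11011110); offset now 21 = byte 2 bit 5; 19 bits remain
Read 5: bits[21:31] width=10 -> value=921 (bin 1110011001); offset now 31 = byte 3 bit 7; 9 bits remain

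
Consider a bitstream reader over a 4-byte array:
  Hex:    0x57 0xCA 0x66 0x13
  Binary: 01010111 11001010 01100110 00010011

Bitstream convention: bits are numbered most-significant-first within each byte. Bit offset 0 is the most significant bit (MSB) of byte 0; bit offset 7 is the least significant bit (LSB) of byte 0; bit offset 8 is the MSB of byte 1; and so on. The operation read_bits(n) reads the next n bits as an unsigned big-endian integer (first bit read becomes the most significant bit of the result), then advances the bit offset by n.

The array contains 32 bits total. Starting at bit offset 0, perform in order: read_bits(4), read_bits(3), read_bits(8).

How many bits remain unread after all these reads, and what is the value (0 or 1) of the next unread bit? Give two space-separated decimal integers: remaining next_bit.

Read 1: bits[0:4] width=4 -> value=5 (bin 0101); offset now 4 = byte 0 bit 4; 28 bits remain
Read 2: bits[4:7] width=3 -> value=3 (bin 011); offset now 7 = byte 0 bit 7; 25 bits remain
Read 3: bits[7:15] width=8 -> value=229 (bin 11100101); offset now 15 = byte 1 bit 7; 17 bits remain

Answer: 17 0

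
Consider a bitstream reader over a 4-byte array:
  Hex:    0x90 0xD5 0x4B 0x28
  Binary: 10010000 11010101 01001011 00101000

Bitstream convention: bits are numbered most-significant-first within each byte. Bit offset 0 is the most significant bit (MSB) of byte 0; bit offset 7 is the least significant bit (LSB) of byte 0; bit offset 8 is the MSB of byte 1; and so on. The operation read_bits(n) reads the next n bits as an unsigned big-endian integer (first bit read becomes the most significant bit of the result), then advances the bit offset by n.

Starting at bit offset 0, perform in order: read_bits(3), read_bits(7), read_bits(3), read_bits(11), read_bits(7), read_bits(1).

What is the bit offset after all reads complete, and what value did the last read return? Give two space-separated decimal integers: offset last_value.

Answer: 32 0

Derivation:
Read 1: bits[0:3] width=3 -> value=4 (bin 100); offset now 3 = byte 0 bit 3; 29 bits remain
Read 2: bits[3:10] width=7 -> value=67 (bin 1000011); offset now 10 = byte 1 bit 2; 22 bits remain
Read 3: bits[10:13] width=3 -> value=2 (bin 010); offset now 13 = byte 1 bit 5; 19 bits remain
Read 4: bits[13:24] width=11 -> value=1355 (bin 10101001011); offset now 24 = byte 3 bit 0; 8 bits remain
Read 5: bits[24:31] width=7 -> value=20 (bin 0010100); offset now 31 = byte 3 bit 7; 1 bits remain
Read 6: bits[31:32] width=1 -> value=0 (bin 0); offset now 32 = byte 4 bit 0; 0 bits remain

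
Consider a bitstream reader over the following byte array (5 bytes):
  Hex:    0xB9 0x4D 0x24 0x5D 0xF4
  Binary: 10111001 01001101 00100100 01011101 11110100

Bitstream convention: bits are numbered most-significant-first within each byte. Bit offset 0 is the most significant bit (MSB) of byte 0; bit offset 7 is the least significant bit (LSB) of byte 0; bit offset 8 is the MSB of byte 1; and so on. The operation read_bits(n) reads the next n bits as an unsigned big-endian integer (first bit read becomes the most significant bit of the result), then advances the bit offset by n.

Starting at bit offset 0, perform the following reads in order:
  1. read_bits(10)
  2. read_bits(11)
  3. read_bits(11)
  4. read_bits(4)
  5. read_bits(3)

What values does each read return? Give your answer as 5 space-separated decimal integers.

Read 1: bits[0:10] width=10 -> value=741 (bin 1011100101); offset now 10 = byte 1 bit 2; 30 bits remain
Read 2: bits[10:21] width=11 -> value=420 (bin 00110100100); offset now 21 = byte 2 bit 5; 19 bits remain
Read 3: bits[21:32] width=11 -> value=1117 (bin 10001011101); offset now 32 = byte 4 bit 0; 8 bits remain
Read 4: bits[32:36] width=4 -> value=15 (bin 1111); offset now 36 = byte 4 bit 4; 4 bits remain
Read 5: bits[36:39] width=3 -> value=2 (bin 010); offset now 39 = byte 4 bit 7; 1 bits remain

Answer: 741 420 1117 15 2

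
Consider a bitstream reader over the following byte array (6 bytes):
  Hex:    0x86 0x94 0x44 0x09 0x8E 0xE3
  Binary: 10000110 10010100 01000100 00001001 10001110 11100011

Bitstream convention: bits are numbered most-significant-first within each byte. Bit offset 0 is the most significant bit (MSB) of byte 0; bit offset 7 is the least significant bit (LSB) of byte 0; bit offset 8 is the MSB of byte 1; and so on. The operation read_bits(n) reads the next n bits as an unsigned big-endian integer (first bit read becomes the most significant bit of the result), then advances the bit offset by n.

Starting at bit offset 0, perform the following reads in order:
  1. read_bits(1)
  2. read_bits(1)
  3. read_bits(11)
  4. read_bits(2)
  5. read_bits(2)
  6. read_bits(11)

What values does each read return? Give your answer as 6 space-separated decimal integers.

Read 1: bits[0:1] width=1 -> value=1 (bin 1); offset now 1 = byte 0 bit 1; 47 bits remain
Read 2: bits[1:2] width=1 -> value=0 (bin 0); offset now 2 = byte 0 bit 2; 46 bits remain
Read 3: bits[2:13] width=11 -> value=210 (bin 00011010010); offset now 13 = byte 1 bit 5; 35 bits remain
Read 4: bits[13:15] width=2 -> value=2 (bin 10); offset now 15 = byte 1 bit 7; 33 bits remain
Read 5: bits[15:17] width=2 -> value=0 (bin 00); offset now 17 = byte 2 bit 1; 31 bits remain
Read 6: bits[17:28] width=11 -> value=1088 (bin 10001000000); offset now 28 = byte 3 bit 4; 20 bits remain

Answer: 1 0 210 2 0 1088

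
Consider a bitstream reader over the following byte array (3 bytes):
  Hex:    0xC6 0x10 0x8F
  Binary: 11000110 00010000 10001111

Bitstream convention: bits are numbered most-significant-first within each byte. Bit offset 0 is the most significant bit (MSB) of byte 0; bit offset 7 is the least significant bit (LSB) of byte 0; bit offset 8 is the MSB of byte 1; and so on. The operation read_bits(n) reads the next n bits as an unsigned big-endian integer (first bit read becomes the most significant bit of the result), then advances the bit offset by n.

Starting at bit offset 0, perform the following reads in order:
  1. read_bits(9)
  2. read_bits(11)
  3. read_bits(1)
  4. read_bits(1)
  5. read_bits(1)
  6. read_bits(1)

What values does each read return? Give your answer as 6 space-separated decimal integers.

Answer: 396 264 1 1 1 1

Derivation:
Read 1: bits[0:9] width=9 -> value=396 (bin 110001100); offset now 9 = byte 1 bit 1; 15 bits remain
Read 2: bits[9:20] width=11 -> value=264 (bin 00100001000); offset now 20 = byte 2 bit 4; 4 bits remain
Read 3: bits[20:21] width=1 -> value=1 (bin 1); offset now 21 = byte 2 bit 5; 3 bits remain
Read 4: bits[21:22] width=1 -> value=1 (bin 1); offset now 22 = byte 2 bit 6; 2 bits remain
Read 5: bits[22:23] width=1 -> value=1 (bin 1); offset now 23 = byte 2 bit 7; 1 bits remain
Read 6: bits[23:24] width=1 -> value=1 (bin 1); offset now 24 = byte 3 bit 0; 0 bits remain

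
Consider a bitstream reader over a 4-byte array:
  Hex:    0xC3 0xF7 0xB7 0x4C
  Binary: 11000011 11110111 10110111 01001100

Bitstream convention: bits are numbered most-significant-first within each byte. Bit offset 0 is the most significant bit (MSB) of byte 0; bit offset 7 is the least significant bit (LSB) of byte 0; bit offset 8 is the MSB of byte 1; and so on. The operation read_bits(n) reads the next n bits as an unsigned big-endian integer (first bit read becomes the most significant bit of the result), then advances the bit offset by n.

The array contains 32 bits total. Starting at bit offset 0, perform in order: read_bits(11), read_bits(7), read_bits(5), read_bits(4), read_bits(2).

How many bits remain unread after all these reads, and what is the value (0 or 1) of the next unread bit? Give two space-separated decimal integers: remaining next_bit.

Read 1: bits[0:11] width=11 -> value=1567 (bin 11000011111); offset now 11 = byte 1 bit 3; 21 bits remain
Read 2: bits[11:18] width=7 -> value=94 (bin 1011110); offset now 18 = byte 2 bit 2; 14 bits remain
Read 3: bits[18:23] width=5 -> value=27 (bin 11011); offset now 23 = byte 2 bit 7; 9 bits remain
Read 4: bits[23:27] width=4 -> value=10 (bin 1010); offset now 27 = byte 3 bit 3; 5 bits remain
Read 5: bits[27:29] width=2 -> value=1 (bin 01); offset now 29 = byte 3 bit 5; 3 bits remain

Answer: 3 1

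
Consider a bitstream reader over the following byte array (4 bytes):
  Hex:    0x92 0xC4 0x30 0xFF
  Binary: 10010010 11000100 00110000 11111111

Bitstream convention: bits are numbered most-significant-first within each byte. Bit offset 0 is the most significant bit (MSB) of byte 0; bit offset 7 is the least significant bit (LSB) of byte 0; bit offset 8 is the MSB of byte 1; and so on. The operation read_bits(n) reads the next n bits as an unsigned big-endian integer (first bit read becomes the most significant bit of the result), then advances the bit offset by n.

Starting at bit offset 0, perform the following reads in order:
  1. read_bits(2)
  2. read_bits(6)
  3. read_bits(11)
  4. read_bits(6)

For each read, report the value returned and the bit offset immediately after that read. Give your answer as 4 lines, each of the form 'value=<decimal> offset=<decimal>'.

Read 1: bits[0:2] width=2 -> value=2 (bin 10); offset now 2 = byte 0 bit 2; 30 bits remain
Read 2: bits[2:8] width=6 -> value=18 (bin 010010); offset now 8 = byte 1 bit 0; 24 bits remain
Read 3: bits[8:19] width=11 -> value=1569 (bin 11000100001); offset now 19 = byte 2 bit 3; 13 bits remain
Read 4: bits[19:25] width=6 -> value=33 (bin 100001); offset now 25 = byte 3 bit 1; 7 bits remain

Answer: value=2 offset=2
value=18 offset=8
value=1569 offset=19
value=33 offset=25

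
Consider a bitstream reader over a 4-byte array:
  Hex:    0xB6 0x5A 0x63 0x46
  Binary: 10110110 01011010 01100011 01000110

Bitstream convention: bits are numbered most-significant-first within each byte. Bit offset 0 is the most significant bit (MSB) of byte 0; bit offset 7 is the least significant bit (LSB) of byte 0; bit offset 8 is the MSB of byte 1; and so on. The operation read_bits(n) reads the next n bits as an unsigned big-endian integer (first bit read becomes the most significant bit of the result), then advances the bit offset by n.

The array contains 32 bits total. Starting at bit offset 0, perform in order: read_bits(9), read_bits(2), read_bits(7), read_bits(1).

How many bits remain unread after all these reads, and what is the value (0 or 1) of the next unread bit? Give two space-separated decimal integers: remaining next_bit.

Read 1: bits[0:9] width=9 -> value=364 (bin 101101100); offset now 9 = byte 1 bit 1; 23 bits remain
Read 2: bits[9:11] width=2 -> value=2 (bin 10); offset now 11 = byte 1 bit 3; 21 bits remain
Read 3: bits[11:18] width=7 -> value=105 (bin 1101001); offset now 18 = byte 2 bit 2; 14 bits remain
Read 4: bits[18:19] width=1 -> value=1 (bin 1); offset now 19 = byte 2 bit 3; 13 bits remain

Answer: 13 0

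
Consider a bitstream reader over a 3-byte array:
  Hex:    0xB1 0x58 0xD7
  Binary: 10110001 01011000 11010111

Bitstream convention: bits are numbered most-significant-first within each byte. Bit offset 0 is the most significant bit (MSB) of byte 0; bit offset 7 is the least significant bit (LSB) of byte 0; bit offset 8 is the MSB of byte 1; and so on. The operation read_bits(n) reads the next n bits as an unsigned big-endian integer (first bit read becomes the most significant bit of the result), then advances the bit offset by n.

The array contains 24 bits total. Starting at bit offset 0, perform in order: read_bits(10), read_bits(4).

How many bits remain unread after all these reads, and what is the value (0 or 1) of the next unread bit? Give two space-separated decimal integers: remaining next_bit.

Answer: 10 0

Derivation:
Read 1: bits[0:10] width=10 -> value=709 (bin 1011000101); offset now 10 = byte 1 bit 2; 14 bits remain
Read 2: bits[10:14] width=4 -> value=6 (bin 0110); offset now 14 = byte 1 bit 6; 10 bits remain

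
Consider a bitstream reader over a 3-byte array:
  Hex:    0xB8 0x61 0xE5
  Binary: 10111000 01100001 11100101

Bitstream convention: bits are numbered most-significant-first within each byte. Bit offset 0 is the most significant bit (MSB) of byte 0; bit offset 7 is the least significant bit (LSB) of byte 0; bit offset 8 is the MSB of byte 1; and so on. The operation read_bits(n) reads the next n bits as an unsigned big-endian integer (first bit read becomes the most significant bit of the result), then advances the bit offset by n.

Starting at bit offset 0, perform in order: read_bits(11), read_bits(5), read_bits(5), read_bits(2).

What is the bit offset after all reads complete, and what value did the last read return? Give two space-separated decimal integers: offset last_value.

Read 1: bits[0:11] width=11 -> value=1475 (bin 10111000011); offset now 11 = byte 1 bit 3; 13 bits remain
Read 2: bits[11:16] width=5 -> value=1 (bin 00001); offset now 16 = byte 2 bit 0; 8 bits remain
Read 3: bits[16:21] width=5 -> value=28 (bin 11100); offset now 21 = byte 2 bit 5; 3 bits remain
Read 4: bits[21:23] width=2 -> value=2 (bin 10); offset now 23 = byte 2 bit 7; 1 bits remain

Answer: 23 2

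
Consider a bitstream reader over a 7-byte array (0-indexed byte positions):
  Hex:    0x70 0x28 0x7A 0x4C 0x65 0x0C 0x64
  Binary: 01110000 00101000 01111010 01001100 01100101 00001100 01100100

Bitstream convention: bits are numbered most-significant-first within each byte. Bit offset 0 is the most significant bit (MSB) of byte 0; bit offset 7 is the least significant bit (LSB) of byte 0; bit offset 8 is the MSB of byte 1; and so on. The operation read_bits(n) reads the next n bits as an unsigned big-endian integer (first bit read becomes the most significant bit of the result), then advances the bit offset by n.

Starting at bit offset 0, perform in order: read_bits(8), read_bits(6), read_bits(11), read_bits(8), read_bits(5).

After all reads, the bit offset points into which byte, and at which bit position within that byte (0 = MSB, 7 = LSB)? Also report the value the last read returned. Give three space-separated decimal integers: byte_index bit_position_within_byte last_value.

Answer: 4 6 25

Derivation:
Read 1: bits[0:8] width=8 -> value=112 (bin 01110000); offset now 8 = byte 1 bit 0; 48 bits remain
Read 2: bits[8:14] width=6 -> value=10 (bin 001010); offset now 14 = byte 1 bit 6; 42 bits remain
Read 3: bits[14:25] width=11 -> value=244 (bin 00011110100); offset now 25 = byte 3 bit 1; 31 bits remain
Read 4: bits[25:33] width=8 -> value=152 (bin 10011000); offset now 33 = byte 4 bit 1; 23 bits remain
Read 5: bits[33:38] width=5 -> value=25 (bin 11001); offset now 38 = byte 4 bit 6; 18 bits remain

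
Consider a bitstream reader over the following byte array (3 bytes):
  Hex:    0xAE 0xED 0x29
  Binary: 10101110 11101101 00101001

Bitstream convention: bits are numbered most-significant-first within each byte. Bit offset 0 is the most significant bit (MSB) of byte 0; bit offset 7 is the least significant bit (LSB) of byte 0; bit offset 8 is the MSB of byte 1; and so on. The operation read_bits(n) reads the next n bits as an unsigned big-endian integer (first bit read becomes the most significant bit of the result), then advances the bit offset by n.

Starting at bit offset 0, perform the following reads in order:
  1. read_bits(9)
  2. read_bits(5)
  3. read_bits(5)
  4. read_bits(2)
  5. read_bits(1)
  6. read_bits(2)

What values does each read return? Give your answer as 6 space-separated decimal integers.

Answer: 349 27 9 1 0 1

Derivation:
Read 1: bits[0:9] width=9 -> value=349 (bin 101011101); offset now 9 = byte 1 bit 1; 15 bits remain
Read 2: bits[9:14] width=5 -> value=27 (bin 11011); offset now 14 = byte 1 bit 6; 10 bits remain
Read 3: bits[14:19] width=5 -> value=9 (bin 01001); offset now 19 = byte 2 bit 3; 5 bits remain
Read 4: bits[19:21] width=2 -> value=1 (bin 01); offset now 21 = byte 2 bit 5; 3 bits remain
Read 5: bits[21:22] width=1 -> value=0 (bin 0); offset now 22 = byte 2 bit 6; 2 bits remain
Read 6: bits[22:24] width=2 -> value=1 (bin 01); offset now 24 = byte 3 bit 0; 0 bits remain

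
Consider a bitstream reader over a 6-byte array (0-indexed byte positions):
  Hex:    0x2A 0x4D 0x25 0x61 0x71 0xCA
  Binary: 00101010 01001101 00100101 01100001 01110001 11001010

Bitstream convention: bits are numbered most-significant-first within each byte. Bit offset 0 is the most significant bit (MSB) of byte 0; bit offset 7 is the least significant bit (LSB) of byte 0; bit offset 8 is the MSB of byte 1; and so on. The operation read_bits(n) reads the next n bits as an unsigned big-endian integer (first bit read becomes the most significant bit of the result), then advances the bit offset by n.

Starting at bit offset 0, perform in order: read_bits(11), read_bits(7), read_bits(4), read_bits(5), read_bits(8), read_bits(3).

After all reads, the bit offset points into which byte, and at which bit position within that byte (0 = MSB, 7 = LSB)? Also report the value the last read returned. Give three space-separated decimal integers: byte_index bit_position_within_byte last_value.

Answer: 4 6 4

Derivation:
Read 1: bits[0:11] width=11 -> value=338 (bin 00101010010); offset now 11 = byte 1 bit 3; 37 bits remain
Read 2: bits[11:18] width=7 -> value=52 (bin 0110100); offset now 18 = byte 2 bit 2; 30 bits remain
Read 3: bits[18:22] width=4 -> value=9 (bin 1001); offset now 22 = byte 2 bit 6; 26 bits remain
Read 4: bits[22:27] width=5 -> value=11 (bin 01011); offset now 27 = byte 3 bit 3; 21 bits remain
Read 5: bits[27:35] width=8 -> value=11 (bin 00001011); offset now 35 = byte 4 bit 3; 13 bits remain
Read 6: bits[35:38] width=3 -> value=4 (bin 100); offset now 38 = byte 4 bit 6; 10 bits remain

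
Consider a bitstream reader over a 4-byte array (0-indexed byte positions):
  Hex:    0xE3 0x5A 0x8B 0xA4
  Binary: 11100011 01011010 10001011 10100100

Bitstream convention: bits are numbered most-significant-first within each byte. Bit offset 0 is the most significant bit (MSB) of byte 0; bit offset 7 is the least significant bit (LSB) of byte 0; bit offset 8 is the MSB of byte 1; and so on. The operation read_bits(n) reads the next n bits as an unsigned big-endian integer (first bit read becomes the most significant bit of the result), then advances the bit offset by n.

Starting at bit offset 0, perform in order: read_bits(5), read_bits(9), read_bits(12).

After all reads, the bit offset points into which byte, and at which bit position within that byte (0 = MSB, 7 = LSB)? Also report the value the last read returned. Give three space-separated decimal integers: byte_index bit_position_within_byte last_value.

Read 1: bits[0:5] width=5 -> value=28 (bin 11100); offset now 5 = byte 0 bit 5; 27 bits remain
Read 2: bits[5:14] width=9 -> value=214 (bin 011010110); offset now 14 = byte 1 bit 6; 18 bits remain
Read 3: bits[14:26] width=12 -> value=2606 (bin 101000101110); offset now 26 = byte 3 bit 2; 6 bits remain

Answer: 3 2 2606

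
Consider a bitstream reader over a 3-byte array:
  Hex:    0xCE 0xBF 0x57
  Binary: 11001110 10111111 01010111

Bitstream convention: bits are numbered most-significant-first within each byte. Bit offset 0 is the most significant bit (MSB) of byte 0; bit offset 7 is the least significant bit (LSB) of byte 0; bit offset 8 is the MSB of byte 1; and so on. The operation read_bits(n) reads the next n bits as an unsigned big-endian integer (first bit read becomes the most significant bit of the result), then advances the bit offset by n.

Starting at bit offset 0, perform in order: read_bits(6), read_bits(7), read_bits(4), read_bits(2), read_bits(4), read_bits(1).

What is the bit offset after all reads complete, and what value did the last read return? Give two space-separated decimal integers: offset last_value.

Answer: 24 1

Derivation:
Read 1: bits[0:6] width=6 -> value=51 (bin 110011); offset now 6 = byte 0 bit 6; 18 bits remain
Read 2: bits[6:13] width=7 -> value=87 (bin 1010111); offset now 13 = byte 1 bit 5; 11 bits remain
Read 3: bits[13:17] width=4 -> value=14 (bin 1110); offset now 17 = byte 2 bit 1; 7 bits remain
Read 4: bits[17:19] width=2 -> value=2 (bin 10); offset now 19 = byte 2 bit 3; 5 bits remain
Read 5: bits[19:23] width=4 -> value=11 (bin 1011); offset now 23 = byte 2 bit 7; 1 bits remain
Read 6: bits[23:24] width=1 -> value=1 (bin 1); offset now 24 = byte 3 bit 0; 0 bits remain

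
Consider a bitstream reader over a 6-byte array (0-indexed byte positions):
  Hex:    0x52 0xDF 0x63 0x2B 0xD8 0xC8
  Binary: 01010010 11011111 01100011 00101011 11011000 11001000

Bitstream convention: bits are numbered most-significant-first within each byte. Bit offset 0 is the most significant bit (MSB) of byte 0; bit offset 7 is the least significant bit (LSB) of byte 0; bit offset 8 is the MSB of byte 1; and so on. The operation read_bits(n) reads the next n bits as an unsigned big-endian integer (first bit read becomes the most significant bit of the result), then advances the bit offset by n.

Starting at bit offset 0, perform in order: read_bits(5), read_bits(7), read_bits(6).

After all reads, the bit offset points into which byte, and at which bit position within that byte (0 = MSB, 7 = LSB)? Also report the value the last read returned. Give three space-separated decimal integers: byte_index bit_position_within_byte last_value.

Answer: 2 2 61

Derivation:
Read 1: bits[0:5] width=5 -> value=10 (bin 01010); offset now 5 = byte 0 bit 5; 43 bits remain
Read 2: bits[5:12] width=7 -> value=45 (bin 0101101); offset now 12 = byte 1 bit 4; 36 bits remain
Read 3: bits[12:18] width=6 -> value=61 (bin 111101); offset now 18 = byte 2 bit 2; 30 bits remain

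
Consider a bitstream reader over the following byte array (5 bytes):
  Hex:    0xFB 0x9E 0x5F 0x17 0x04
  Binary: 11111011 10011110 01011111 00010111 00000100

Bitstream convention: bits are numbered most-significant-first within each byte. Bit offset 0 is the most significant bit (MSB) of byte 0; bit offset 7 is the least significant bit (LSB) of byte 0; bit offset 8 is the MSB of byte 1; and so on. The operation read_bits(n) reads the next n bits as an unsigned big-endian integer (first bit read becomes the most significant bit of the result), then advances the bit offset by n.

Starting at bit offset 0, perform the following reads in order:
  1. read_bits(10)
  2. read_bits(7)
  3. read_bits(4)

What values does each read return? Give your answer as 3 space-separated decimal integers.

Read 1: bits[0:10] width=10 -> value=1006 (bin 1111101110); offset now 10 = byte 1 bit 2; 30 bits remain
Read 2: bits[10:17] width=7 -> value=60 (bin 0111100); offset now 17 = byte 2 bit 1; 23 bits remain
Read 3: bits[17:21] width=4 -> value=11 (bin 1011); offset now 21 = byte 2 bit 5; 19 bits remain

Answer: 1006 60 11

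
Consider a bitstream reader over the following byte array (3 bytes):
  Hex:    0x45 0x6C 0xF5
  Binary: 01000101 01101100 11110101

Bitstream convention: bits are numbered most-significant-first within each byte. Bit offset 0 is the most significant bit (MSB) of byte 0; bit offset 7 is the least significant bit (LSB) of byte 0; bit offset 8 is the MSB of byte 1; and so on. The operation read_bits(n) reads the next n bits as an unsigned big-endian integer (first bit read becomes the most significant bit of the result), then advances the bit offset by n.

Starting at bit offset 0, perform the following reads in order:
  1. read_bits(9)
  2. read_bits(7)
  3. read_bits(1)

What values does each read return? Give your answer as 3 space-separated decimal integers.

Answer: 138 108 1

Derivation:
Read 1: bits[0:9] width=9 -> value=138 (bin 010001010); offset now 9 = byte 1 bit 1; 15 bits remain
Read 2: bits[9:16] width=7 -> value=108 (bin 1101100); offset now 16 = byte 2 bit 0; 8 bits remain
Read 3: bits[16:17] width=1 -> value=1 (bin 1); offset now 17 = byte 2 bit 1; 7 bits remain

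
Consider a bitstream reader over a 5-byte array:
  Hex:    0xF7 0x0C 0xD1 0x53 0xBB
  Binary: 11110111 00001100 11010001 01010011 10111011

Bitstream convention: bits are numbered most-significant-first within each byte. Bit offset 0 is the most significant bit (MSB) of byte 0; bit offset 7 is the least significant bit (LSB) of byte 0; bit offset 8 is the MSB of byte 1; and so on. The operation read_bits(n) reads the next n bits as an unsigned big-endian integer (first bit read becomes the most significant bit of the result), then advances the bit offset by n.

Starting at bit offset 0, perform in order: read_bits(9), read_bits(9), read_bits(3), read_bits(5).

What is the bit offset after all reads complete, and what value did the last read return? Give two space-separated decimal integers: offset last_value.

Read 1: bits[0:9] width=9 -> value=494 (bin 111101110); offset now 9 = byte 1 bit 1; 31 bits remain
Read 2: bits[9:18] width=9 -> value=51 (bin 000110011); offset now 18 = byte 2 bit 2; 22 bits remain
Read 3: bits[18:21] width=3 -> value=2 (bin 010); offset now 21 = byte 2 bit 5; 19 bits remain
Read 4: bits[21:26] width=5 -> value=5 (bin 00101); offset now 26 = byte 3 bit 2; 14 bits remain

Answer: 26 5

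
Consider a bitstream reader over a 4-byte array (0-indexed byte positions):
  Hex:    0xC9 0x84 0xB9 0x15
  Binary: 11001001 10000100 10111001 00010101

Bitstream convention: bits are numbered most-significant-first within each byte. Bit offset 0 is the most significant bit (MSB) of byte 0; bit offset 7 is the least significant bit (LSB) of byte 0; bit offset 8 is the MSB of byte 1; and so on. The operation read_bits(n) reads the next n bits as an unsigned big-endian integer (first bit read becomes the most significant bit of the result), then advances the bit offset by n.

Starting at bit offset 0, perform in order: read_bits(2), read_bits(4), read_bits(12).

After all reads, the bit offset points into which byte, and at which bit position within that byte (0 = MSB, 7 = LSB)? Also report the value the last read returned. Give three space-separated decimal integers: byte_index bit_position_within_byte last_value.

Answer: 2 2 1554

Derivation:
Read 1: bits[0:2] width=2 -> value=3 (bin 11); offset now 2 = byte 0 bit 2; 30 bits remain
Read 2: bits[2:6] width=4 -> value=2 (bin 0010); offset now 6 = byte 0 bit 6; 26 bits remain
Read 3: bits[6:18] width=12 -> value=1554 (bin 011000010010); offset now 18 = byte 2 bit 2; 14 bits remain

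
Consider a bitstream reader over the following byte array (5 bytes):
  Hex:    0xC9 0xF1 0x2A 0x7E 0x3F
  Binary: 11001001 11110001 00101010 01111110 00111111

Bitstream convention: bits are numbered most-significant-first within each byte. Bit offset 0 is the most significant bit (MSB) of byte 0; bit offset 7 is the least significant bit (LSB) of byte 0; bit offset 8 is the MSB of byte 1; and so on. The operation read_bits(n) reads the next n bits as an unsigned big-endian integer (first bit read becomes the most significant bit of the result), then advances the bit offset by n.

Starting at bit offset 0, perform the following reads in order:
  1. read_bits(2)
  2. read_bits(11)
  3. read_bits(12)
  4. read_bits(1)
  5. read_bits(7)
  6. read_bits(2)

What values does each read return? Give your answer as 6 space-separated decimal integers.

Answer: 3 318 596 1 124 1

Derivation:
Read 1: bits[0:2] width=2 -> value=3 (bin 11); offset now 2 = byte 0 bit 2; 38 bits remain
Read 2: bits[2:13] width=11 -> value=318 (bin 00100111110); offset now 13 = byte 1 bit 5; 27 bits remain
Read 3: bits[13:25] width=12 -> value=596 (bin 001001010100); offset now 25 = byte 3 bit 1; 15 bits remain
Read 4: bits[25:26] width=1 -> value=1 (bin 1); offset now 26 = byte 3 bit 2; 14 bits remain
Read 5: bits[26:33] width=7 -> value=124 (bin 1111100); offset now 33 = byte 4 bit 1; 7 bits remain
Read 6: bits[33:35] width=2 -> value=1 (bin 01); offset now 35 = byte 4 bit 3; 5 bits remain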